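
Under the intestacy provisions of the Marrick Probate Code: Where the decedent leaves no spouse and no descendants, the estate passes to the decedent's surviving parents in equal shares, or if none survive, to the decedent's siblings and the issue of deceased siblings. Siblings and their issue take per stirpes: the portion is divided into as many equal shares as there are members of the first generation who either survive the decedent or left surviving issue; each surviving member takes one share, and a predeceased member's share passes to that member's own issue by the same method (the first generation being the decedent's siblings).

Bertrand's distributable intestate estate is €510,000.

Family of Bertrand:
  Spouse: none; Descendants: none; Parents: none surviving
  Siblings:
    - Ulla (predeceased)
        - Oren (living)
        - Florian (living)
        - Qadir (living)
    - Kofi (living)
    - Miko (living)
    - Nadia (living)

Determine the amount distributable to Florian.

Florian receives €42,500.

The entire €510,000 passes to the siblings and their issue.
That amount (€510,000) is divided into 4 shares of €127,500: Kofi, Miko, and Nadia each take €127,500; Ulla's €127,500 share passes to Ulla's issue.
Ulla's share (€127,500) is divided into 3 shares of €42,500: Oren, Florian, and Qadir each take €42,500.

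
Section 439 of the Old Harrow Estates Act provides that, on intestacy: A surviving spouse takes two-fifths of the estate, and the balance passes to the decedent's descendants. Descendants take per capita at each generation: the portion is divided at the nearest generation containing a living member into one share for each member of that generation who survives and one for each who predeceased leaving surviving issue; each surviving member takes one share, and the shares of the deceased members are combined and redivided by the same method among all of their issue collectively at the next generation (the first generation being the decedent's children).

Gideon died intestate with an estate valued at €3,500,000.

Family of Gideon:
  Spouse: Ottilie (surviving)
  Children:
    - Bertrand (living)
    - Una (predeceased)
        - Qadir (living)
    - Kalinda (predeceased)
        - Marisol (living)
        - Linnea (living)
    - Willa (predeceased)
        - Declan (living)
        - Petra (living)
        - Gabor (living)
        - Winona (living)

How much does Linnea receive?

Ottilie takes two-fifths of €3,500,000 = €1,400,000. The remaining €2,100,000 passes to the descendants.
The descendants' portion (€2,100,000) is divided at the children's generation into 4 shares of €525,000. Bertrand takes €525,000. The 3 shares of the deceased (Una, Kalinda, and Willa) are combined into a pool of €1,575,000.
That pool (€1,575,000) is divided at the grandchildren's generation equally among Qadir, Marisol, Linnea, Declan, Petra, Gabor, and Winona: €225,000 each.

Linnea receives €225,000.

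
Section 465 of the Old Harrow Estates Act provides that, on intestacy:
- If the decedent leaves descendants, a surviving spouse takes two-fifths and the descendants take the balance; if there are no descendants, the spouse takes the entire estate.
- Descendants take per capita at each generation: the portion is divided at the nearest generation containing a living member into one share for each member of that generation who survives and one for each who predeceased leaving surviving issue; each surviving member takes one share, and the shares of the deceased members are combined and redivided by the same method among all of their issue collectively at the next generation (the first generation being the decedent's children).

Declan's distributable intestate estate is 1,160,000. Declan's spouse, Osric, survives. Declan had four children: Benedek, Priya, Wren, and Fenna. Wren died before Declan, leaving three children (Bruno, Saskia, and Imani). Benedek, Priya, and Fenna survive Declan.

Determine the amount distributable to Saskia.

Osric takes two-fifths of 1,160,000 = 464,000. The remaining 696,000 passes to the descendants.
The descendants' portion (696,000) is divided at the children's generation into 4 shares of 174,000. Benedek, Priya, and Fenna each take 174,000. The remaining share for the deceased Wren (174,000) is carried to the next generation.
That pool (174,000) is divided at the grandchildren's generation equally among Bruno, Saskia, and Imani: 58,000 each.

Saskia receives 58,000.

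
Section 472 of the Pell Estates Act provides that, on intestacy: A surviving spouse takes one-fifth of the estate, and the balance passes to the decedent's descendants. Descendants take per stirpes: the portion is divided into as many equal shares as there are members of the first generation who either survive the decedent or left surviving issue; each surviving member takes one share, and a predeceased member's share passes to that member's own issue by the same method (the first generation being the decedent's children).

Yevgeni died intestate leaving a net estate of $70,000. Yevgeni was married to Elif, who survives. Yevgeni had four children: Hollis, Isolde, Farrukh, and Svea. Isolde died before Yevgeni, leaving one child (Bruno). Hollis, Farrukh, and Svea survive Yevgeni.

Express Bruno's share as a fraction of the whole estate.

Elif takes one-fifth of $70,000 = $14,000. The remaining $56,000 passes to the descendants.
The descendants' portion ($56,000) is divided into 4 shares of $14,000: Hollis, Farrukh, and Svea each take $14,000; Isolde's $14,000 share passes to Isolde's issue.
Isolde's share ($14,000) passes entirely to Bruno.

Bruno receives 1/5 of the estate.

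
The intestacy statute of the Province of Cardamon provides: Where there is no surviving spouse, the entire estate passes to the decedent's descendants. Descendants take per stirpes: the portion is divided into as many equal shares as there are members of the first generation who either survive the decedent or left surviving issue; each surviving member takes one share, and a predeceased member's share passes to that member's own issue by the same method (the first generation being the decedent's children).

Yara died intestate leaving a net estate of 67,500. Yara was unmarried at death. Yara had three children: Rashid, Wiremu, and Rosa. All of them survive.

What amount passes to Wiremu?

Wiremu receives 22,500.

The entire 67,500 passes to the descendants.
That amount (67,500) is divided into 3 shares of 22,500: Rashid, Wiremu, and Rosa each take 22,500.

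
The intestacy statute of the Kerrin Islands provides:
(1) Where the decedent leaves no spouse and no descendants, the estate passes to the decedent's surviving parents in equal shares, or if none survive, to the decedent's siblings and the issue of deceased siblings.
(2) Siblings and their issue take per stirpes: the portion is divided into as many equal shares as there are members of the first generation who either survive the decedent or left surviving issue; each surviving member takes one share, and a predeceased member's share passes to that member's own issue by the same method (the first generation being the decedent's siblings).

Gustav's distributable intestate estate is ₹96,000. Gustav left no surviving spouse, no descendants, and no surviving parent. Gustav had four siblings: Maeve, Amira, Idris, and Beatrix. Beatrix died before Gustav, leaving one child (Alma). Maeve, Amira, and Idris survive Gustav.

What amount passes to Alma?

Alma receives ₹24,000.

The entire ₹96,000 passes to the siblings and their issue.
That amount (₹96,000) is divided into 4 shares of ₹24,000: Maeve, Amira, and Idris each take ₹24,000; Beatrix's ₹24,000 share passes to Beatrix's issue.
Beatrix's share (₹24,000) passes entirely to Alma.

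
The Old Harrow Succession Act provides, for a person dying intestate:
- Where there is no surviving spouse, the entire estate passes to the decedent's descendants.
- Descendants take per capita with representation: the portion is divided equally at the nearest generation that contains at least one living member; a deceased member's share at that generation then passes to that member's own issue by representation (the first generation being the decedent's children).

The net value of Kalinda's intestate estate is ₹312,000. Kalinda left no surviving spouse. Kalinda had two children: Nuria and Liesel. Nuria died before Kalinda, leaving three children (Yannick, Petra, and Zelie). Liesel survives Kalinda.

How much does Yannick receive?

Yannick receives ₹52,000.

The entire ₹312,000 passes to the descendants.
That amount (₹312,000) is divided into 2 shares of ₹156,000: Liesel takes ₹156,000; Nuria's ₹156,000 share passes to Nuria's issue.
Nuria's share (₹156,000) is divided into 3 shares of ₹52,000: Yannick, Petra, and Zelie each take ₹52,000.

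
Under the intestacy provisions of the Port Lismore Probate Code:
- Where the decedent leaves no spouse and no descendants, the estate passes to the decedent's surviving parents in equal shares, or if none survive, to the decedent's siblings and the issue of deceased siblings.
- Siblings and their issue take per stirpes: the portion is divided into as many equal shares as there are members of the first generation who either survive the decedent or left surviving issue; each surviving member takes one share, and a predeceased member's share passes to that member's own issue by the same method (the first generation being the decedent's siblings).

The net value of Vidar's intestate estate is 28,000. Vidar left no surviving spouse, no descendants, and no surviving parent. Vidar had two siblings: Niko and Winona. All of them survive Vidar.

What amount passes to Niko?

The entire 28,000 passes to the siblings and their issue.
That amount (28,000) is divided into 2 shares of 14,000: Niko and Winona each take 14,000.

Niko receives 14,000.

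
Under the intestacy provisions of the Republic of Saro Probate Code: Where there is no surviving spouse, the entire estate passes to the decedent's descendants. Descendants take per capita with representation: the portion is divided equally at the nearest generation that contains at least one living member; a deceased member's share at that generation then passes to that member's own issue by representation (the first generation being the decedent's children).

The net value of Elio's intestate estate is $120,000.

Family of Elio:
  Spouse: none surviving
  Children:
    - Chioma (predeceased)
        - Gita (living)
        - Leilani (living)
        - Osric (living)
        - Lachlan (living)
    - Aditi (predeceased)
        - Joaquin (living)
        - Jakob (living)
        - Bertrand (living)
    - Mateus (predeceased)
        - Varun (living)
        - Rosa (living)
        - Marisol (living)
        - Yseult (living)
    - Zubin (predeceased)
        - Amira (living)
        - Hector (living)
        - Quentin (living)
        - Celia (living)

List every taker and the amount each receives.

Gita: $8,000; Leilani: $8,000; Osric: $8,000; Lachlan: $8,000; Joaquin: $8,000; Jakob: $8,000; Bertrand: $8,000; Varun: $8,000; Rosa: $8,000; Marisol: $8,000; Yseult: $8,000; Amira: $8,000; Hector: $8,000; Quentin: $8,000; Celia: $8,000

The entire $120,000 passes to the descendants.
No child survives, so the initial division is made at the grandchildren's generation.
That amount ($120,000) is divided into 15 shares of $8,000: Gita, Leilani, Osric, Lachlan, Joaquin, Jakob, Bertrand, Varun, Rosa, Marisol, Yseult, Amira, Hector, Quentin, and Celia each take $8,000.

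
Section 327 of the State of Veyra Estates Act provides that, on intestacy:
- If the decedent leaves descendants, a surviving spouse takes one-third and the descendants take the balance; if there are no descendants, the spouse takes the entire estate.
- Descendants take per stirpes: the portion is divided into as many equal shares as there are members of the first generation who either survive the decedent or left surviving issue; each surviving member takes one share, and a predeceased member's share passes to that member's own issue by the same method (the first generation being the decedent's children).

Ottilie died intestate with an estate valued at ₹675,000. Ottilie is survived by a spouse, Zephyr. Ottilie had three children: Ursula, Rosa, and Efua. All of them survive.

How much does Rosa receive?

Zephyr takes one-third of ₹675,000 = ₹225,000. The remaining ₹450,000 passes to the descendants.
The descendants' portion (₹450,000) is divided into 3 shares of ₹150,000: Ursula, Rosa, and Efua each take ₹150,000.

Rosa receives ₹150,000.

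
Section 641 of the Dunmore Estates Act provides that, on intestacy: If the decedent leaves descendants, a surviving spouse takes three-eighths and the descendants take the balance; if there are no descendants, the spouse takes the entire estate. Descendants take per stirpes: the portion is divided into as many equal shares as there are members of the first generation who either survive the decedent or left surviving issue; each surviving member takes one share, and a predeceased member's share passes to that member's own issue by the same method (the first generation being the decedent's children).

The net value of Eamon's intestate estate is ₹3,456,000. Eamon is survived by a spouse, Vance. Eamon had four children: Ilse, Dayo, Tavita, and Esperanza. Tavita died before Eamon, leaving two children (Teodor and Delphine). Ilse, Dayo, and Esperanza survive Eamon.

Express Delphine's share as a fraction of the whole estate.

Vance takes three-eighths of ₹3,456,000 = ₹1,296,000. The remaining ₹2,160,000 passes to the descendants.
The descendants' portion (₹2,160,000) is divided into 4 shares of ₹540,000: Ilse, Dayo, and Esperanza each take ₹540,000; Tavita's ₹540,000 share passes to Tavita's issue.
Tavita's share (₹540,000) is divided into 2 shares of ₹270,000: Teodor and Delphine each take ₹270,000.

Delphine receives 5/64 of the estate.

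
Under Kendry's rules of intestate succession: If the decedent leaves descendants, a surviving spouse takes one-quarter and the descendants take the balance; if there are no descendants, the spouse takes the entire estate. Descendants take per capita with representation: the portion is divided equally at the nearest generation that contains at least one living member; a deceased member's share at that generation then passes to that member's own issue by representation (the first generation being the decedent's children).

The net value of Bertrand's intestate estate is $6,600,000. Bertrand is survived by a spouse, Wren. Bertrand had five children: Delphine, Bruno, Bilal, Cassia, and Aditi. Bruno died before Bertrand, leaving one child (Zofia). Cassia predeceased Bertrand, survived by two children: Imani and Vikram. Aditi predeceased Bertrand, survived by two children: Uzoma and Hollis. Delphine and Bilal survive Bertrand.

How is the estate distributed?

Wren takes one-quarter of $6,600,000 = $1,650,000. The remaining $4,950,000 passes to the descendants.
The descendants' portion ($4,950,000) is divided into 5 shares of $990,000: Delphine and Bilal each take $990,000; Bruno's $990,000 share passes to Bruno's issue; Cassia's $990,000 share passes to Cassia's issue; Aditi's $990,000 share passes to Aditi's issue.
Bruno's share ($990,000) passes entirely to Zofia.
Cassia's share ($990,000) is divided into 2 shares of $495,000: Imani and Vikram each take $495,000.
Aditi's share ($990,000) is divided into 2 shares of $495,000: Uzoma and Hollis each take $495,000.

Wren: $1,650,000; Delphine: $990,000; Zofia: $990,000; Bilal: $990,000; Imani: $495,000; Vikram: $495,000; Uzoma: $495,000; Hollis: $495,000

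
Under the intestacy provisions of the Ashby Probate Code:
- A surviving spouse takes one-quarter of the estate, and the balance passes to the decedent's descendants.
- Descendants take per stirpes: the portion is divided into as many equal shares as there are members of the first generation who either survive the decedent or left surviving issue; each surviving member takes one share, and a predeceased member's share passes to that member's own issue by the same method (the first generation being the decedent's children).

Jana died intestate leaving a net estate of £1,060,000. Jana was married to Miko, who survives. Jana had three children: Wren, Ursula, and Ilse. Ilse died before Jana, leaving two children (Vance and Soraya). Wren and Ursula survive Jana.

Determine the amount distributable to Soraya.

Miko takes one-quarter of £1,060,000 = £265,000. The remaining £795,000 passes to the descendants.
The descendants' portion (£795,000) is divided into 3 shares of £265,000: Wren and Ursula each take £265,000; Ilse's £265,000 share passes to Ilse's issue.
Ilse's share (£265,000) is divided into 2 shares of £132,500: Vance and Soraya each take £132,500.

Soraya receives £132,500.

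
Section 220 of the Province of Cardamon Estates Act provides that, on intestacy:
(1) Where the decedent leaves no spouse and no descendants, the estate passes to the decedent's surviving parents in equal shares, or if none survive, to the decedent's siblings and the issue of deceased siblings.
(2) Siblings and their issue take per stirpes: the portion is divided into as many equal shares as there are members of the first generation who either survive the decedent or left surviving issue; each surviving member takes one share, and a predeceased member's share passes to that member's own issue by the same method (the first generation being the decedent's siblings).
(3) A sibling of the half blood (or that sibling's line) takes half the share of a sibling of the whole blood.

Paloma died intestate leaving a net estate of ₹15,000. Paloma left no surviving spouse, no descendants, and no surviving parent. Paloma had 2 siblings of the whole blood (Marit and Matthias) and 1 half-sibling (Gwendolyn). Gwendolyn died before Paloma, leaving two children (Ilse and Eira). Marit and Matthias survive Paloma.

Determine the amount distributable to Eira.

The entire ₹15,000 passes to the siblings and their issue.
Counting each half-blood sibling's line as half a unit, there are 5/2 units in ₹15,000, so one unit is ₹6,000. Whole-blood lines (Marit and Matthias) take ₹6,000 each; half-blood lines (Gwendolyn) take ₹3,000 each.
Gwendolyn's share (₹3,000) is divided into 2 shares of ₹1,500: Ilse and Eira each take ₹1,500.

Eira receives ₹1,500.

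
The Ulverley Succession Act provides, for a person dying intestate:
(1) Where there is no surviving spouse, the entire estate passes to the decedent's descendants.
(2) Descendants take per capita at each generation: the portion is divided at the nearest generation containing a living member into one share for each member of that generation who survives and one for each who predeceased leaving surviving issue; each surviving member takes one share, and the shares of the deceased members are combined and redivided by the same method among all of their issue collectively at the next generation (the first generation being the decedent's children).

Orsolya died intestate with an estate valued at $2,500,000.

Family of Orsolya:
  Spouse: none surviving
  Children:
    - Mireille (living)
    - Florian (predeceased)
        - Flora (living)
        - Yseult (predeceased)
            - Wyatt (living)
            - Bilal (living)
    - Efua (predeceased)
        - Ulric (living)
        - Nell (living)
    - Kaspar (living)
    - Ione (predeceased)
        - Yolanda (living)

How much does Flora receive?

The entire $2,500,000 passes to the descendants.
That amount ($2,500,000) is divided at the children's generation into 5 shares of $500,000. Mireille and Kaspar each take $500,000. The 3 shares of the deceased (Florian, Efua, and Ione) are combined into a pool of $1,500,000.
That pool ($1,500,000) is divided at the grandchildren's generation into 5 shares of $300,000. Flora, Ulric, Nell, and Yolanda each take $300,000. The remaining share for the deceased Yseult ($300,000) is carried to the next generation.
That pool ($300,000) is divided at the great-grandchildren's generation equally among Wyatt and Bilal: $150,000 each.

Flora receives $300,000.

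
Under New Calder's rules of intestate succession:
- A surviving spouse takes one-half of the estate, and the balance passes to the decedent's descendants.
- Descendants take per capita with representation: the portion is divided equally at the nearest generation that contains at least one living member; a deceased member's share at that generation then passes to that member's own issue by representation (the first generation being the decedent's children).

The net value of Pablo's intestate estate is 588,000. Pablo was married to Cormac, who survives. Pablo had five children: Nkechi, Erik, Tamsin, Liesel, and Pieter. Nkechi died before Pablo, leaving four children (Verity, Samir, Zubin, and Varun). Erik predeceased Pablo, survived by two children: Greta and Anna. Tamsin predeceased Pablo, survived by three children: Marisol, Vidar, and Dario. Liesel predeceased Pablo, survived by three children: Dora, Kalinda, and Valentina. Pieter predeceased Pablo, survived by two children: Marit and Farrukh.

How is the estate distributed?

Cormac takes one-half of 588,000 = 294,000. The remaining 294,000 passes to the descendants.
No child survives, so the initial division is made at the grandchildren's generation.
The descendants' portion (294,000) is divided into 14 shares of 21,000: Verity, Samir, Zubin, Varun, Greta, Anna, Marisol, Vidar, Dario, Dora, Kalinda, Valentina, Marit, and Farrukh each take 21,000.

Cormac: 294,000; Verity: 21,000; Samir: 21,000; Zubin: 21,000; Varun: 21,000; Greta: 21,000; Anna: 21,000; Marisol: 21,000; Vidar: 21,000; Dario: 21,000; Dora: 21,000; Kalinda: 21,000; Valentina: 21,000; Marit: 21,000; Farrukh: 21,000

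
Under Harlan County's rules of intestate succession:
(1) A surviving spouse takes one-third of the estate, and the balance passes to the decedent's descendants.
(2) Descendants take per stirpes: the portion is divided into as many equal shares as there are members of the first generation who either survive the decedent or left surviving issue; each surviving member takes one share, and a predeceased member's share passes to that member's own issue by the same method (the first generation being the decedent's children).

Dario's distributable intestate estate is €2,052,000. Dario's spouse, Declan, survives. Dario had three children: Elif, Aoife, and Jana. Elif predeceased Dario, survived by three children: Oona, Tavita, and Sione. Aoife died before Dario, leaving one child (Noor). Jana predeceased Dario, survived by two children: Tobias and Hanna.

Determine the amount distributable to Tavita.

Tavita receives €152,000.

Declan takes one-third of €2,052,000 = €684,000. The remaining €1,368,000 passes to the descendants.
The descendants' portion (€1,368,000) is divided into 3 shares of €456,000: Elif's €456,000 share passes to Elif's issue; Aoife's €456,000 share passes to Aoife's issue; Jana's €456,000 share passes to Jana's issue.
Elif's share (€456,000) is divided into 3 shares of €152,000: Oona, Tavita, and Sione each take €152,000.
Aoife's share (€456,000) passes entirely to Noor.
Jana's share (€456,000) is divided into 2 shares of €228,000: Tobias and Hanna each take €228,000.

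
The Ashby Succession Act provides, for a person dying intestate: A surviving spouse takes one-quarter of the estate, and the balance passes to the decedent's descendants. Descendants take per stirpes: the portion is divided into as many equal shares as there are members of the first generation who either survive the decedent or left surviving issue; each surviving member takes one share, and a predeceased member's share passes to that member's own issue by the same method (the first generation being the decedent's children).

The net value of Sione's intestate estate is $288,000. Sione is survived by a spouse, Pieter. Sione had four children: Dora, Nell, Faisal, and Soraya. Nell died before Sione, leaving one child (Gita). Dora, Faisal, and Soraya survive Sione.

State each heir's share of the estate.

Pieter: $72,000; Dora: $54,000; Gita: $54,000; Faisal: $54,000; Soraya: $54,000

Pieter takes one-quarter of $288,000 = $72,000. The remaining $216,000 passes to the descendants.
The descendants' portion ($216,000) is divided into 4 shares of $54,000: Dora, Faisal, and Soraya each take $54,000; Nell's $54,000 share passes to Nell's issue.
Nell's share ($54,000) passes entirely to Gita.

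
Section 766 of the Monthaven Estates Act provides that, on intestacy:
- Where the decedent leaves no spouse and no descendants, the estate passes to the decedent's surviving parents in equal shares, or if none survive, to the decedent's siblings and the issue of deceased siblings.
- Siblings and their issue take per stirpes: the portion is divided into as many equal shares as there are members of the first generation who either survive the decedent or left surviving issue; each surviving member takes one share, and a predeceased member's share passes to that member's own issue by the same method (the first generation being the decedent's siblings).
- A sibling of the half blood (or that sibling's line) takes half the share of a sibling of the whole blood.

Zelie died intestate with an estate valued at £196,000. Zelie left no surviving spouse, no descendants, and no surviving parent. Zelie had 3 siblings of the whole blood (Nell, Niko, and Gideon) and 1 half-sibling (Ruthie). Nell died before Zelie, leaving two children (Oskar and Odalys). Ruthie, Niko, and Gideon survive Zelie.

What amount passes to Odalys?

The entire £196,000 passes to the siblings and their issue.
Counting each half-blood sibling's line as half a unit, there are 7/2 units in £196,000, so one unit is £56,000. Whole-blood lines (Nell, Niko, and Gideon) take £56,000 each; half-blood lines (Ruthie) take £28,000 each.
Nell's share (£56,000) is divided into 2 shares of £28,000: Oskar and Odalys each take £28,000.

Odalys receives £28,000.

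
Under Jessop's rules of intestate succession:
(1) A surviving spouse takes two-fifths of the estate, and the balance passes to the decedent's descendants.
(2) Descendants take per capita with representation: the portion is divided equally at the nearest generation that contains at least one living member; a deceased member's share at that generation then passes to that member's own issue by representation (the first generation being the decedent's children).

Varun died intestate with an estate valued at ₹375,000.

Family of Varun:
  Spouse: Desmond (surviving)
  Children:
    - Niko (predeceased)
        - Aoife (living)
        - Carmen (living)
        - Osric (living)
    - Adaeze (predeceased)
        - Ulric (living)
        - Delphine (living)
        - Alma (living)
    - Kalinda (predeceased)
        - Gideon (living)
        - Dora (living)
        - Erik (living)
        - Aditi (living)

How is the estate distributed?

Desmond takes two-fifths of ₹375,000 = ₹150,000. The remaining ₹225,000 passes to the descendants.
No child survives, so the initial division is made at the grandchildren's generation.
The descendants' portion (₹225,000) is divided into 10 shares of ₹22,500: Aoife, Carmen, Osric, Ulric, Delphine, Alma, Gideon, Dora, Erik, and Aditi each take ₹22,500.

Desmond: ₹150,000; Aoife: ₹22,500; Carmen: ₹22,500; Osric: ₹22,500; Ulric: ₹22,500; Delphine: ₹22,500; Alma: ₹22,500; Gideon: ₹22,500; Dora: ₹22,500; Erik: ₹22,500; Aditi: ₹22,500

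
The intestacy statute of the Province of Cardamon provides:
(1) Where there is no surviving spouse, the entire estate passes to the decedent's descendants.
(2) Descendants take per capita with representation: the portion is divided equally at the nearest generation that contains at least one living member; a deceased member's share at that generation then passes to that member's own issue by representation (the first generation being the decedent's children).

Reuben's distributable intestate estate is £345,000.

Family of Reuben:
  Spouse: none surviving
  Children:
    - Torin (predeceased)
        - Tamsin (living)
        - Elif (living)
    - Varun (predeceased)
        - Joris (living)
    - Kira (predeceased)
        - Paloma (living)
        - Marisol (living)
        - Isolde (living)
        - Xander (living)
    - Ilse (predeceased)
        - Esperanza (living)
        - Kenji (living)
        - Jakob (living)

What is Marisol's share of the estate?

Marisol receives £34,500.

The entire £345,000 passes to the descendants.
No child survives, so the initial division is made at the grandchildren's generation.
That amount (£345,000) is divided into 10 shares of £34,500: Tamsin, Elif, Joris, Paloma, Marisol, Isolde, Xander, Esperanza, Kenji, and Jakob each take £34,500.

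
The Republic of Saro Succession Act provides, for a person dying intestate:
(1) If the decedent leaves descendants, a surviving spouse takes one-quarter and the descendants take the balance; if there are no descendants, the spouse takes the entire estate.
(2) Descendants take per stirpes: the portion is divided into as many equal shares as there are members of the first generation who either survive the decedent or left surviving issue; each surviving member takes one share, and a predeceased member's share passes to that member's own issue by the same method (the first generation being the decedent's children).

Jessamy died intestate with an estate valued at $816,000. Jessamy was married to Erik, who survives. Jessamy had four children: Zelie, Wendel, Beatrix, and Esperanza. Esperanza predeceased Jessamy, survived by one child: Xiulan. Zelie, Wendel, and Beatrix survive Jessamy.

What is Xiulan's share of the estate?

Erik takes one-quarter of $816,000 = $204,000. The remaining $612,000 passes to the descendants.
The descendants' portion ($612,000) is divided into 4 shares of $153,000: Zelie, Wendel, and Beatrix each take $153,000; Esperanza's $153,000 share passes to Esperanza's issue.
Esperanza's share ($153,000) passes entirely to Xiulan.

Xiulan receives $153,000.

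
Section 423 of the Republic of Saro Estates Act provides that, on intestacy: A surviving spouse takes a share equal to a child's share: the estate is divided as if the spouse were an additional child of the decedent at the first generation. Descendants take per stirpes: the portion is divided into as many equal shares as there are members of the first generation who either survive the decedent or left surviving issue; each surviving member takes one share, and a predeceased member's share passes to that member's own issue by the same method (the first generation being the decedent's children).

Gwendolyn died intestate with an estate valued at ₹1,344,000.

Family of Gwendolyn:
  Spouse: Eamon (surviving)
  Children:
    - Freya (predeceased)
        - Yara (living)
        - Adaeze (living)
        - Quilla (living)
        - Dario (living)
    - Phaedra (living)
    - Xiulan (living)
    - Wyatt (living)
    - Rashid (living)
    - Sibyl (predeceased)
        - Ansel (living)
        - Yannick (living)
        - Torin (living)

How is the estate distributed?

The spouse counts as an additional share at the children's level, so there are 7 primary shares of ₹192,000. Eamon takes one such share (₹192,000).
The children's combined portion (₹1,152,000) is divided into 6 shares of ₹192,000: Phaedra, Xiulan, Wyatt, and Rashid each take ₹192,000; Freya's ₹192,000 share passes to Freya's issue; Sibyl's ₹192,000 share passes to Sibyl's issue.
Freya's share (₹192,000) is divided into 4 shares of ₹48,000: Yara, Adaeze, Quilla, and Dario each take ₹48,000.
Sibyl's share (₹192,000) is divided into 3 shares of ₹64,000: Ansel, Yannick, and Torin each take ₹64,000.

Eamon: ₹192,000; Yara: ₹48,000; Adaeze: ₹48,000; Quilla: ₹48,000; Dario: ₹48,000; Phaedra: ₹192,000; Xiulan: ₹192,000; Wyatt: ₹192,000; Rashid: ₹192,000; Ansel: ₹64,000; Yannick: ₹64,000; Torin: ₹64,000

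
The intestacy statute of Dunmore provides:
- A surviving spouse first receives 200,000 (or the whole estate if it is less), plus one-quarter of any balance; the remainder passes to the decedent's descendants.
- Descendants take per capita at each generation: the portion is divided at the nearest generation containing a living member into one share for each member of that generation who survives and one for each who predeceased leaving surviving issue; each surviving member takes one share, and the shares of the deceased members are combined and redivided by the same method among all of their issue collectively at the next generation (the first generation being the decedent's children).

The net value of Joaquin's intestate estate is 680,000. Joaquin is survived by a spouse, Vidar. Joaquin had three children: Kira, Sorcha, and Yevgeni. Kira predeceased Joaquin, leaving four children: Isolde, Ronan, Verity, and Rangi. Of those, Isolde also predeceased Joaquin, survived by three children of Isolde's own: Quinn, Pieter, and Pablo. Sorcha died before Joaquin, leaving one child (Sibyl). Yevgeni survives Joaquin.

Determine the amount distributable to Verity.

Verity receives 48,000.

Vidar first takes 200,000, leaving a balance of 480,000. Vidar then takes one-quarter of the balance (120,000), for a total of 320,000. The remaining 360,000 passes to the descendants.
The descendants' portion (360,000) is divided at the children's generation into 3 shares of 120,000. Yevgeni takes 120,000. The 2 shares of the deceased (Kira and Sorcha) are combined into a pool of 240,000.
That pool (240,000) is divided at the grandchildren's generation into 5 shares of 48,000. Ronan, Verity, Rangi, and Sibyl each take 48,000. The remaining share for the deceased Isolde (48,000) is carried to the next generation.
That pool (48,000) is divided at the great-grandchildren's generation equally among Quinn, Pieter, and Pablo: 16,000 each.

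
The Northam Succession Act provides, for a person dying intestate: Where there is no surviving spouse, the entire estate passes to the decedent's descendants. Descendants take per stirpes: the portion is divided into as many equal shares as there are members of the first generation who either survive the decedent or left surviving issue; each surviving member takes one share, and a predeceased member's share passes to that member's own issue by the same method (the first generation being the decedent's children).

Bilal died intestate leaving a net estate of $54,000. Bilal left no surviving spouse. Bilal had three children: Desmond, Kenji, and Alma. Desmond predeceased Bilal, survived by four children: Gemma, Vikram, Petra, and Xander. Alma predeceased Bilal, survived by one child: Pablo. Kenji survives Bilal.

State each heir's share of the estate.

Gemma: $4,500; Vikram: $4,500; Petra: $4,500; Xander: $4,500; Kenji: $18,000; Pablo: $18,000

The entire $54,000 passes to the descendants.
That amount ($54,000) is divided into 3 shares of $18,000: Kenji takes $18,000; Desmond's $18,000 share passes to Desmond's issue; Alma's $18,000 share passes to Alma's issue.
Desmond's share ($18,000) is divided into 4 shares of $4,500: Gemma, Vikram, Petra, and Xander each take $4,500.
Alma's share ($18,000) passes entirely to Pablo.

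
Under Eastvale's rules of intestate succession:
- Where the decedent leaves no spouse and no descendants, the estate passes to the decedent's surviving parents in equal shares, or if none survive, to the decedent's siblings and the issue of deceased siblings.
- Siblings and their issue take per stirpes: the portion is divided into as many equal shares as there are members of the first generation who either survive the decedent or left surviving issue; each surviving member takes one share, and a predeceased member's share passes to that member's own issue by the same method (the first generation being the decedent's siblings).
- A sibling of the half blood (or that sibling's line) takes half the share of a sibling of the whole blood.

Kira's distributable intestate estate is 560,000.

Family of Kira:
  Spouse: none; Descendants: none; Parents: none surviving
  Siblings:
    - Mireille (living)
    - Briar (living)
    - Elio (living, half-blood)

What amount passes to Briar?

Briar receives 224,000.

The entire 560,000 passes to the siblings and their issue.
Counting each half-blood sibling's line as half a unit, there are 5/2 units in 560,000, so one unit is 224,000. Whole-blood lines (Mireille and Briar) take 224,000 each; half-blood lines (Elio) take 112,000 each.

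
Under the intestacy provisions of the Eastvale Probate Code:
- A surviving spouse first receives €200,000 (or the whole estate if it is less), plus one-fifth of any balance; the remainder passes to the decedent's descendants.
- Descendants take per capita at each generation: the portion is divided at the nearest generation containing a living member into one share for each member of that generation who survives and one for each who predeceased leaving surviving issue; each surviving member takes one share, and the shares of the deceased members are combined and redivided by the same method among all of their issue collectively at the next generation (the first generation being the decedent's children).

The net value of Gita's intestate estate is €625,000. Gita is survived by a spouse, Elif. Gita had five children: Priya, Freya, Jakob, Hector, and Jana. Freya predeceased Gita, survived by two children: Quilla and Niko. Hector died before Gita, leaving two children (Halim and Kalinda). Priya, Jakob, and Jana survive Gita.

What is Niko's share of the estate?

Elif first takes €200,000, leaving a balance of €425,000. Elif then takes one-fifth of the balance (€85,000), for a total of €285,000. The remaining €340,000 passes to the descendants.
The descendants' portion (€340,000) is divided at the children's generation into 5 shares of €68,000. Priya, Jakob, and Jana each take €68,000. The 2 shares of the deceased (Freya and Hector) are combined into a pool of €136,000.
That pool (€136,000) is divided at the grandchildren's generation equally among Quilla, Niko, Halim, and Kalinda: €34,000 each.

Niko receives €34,000.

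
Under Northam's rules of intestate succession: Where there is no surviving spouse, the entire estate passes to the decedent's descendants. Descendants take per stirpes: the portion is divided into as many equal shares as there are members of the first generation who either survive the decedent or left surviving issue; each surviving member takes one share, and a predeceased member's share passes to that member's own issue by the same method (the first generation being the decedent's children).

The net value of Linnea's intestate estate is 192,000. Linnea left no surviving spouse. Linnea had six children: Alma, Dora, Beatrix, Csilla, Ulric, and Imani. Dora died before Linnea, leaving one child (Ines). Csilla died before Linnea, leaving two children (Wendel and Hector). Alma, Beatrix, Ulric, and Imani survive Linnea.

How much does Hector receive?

The entire 192,000 passes to the descendants.
That amount (192,000) is divided into 6 shares of 32,000: Alma, Beatrix, Ulric, and Imani each take 32,000; Dora's 32,000 share passes to Dora's issue; Csilla's 32,000 share passes to Csilla's issue.
Dora's share (32,000) passes entirely to Ines.
Csilla's share (32,000) is divided into 2 shares of 16,000: Wendel and Hector each take 16,000.

Hector receives 16,000.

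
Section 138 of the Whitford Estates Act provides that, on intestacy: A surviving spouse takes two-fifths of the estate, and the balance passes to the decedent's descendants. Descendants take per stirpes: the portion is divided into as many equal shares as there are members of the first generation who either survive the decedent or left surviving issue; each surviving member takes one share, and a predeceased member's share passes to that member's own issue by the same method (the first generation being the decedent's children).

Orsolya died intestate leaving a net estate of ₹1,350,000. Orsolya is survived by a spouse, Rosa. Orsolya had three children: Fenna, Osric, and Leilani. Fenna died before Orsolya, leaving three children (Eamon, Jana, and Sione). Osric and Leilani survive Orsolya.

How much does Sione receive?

Sione receives ₹90,000.

Rosa takes two-fifths of ₹1,350,000 = ₹540,000. The remaining ₹810,000 passes to the descendants.
The descendants' portion (₹810,000) is divided into 3 shares of ₹270,000: Osric and Leilani each take ₹270,000; Fenna's ₹270,000 share passes to Fenna's issue.
Fenna's share (₹270,000) is divided into 3 shares of ₹90,000: Eamon, Jana, and Sione each take ₹90,000.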